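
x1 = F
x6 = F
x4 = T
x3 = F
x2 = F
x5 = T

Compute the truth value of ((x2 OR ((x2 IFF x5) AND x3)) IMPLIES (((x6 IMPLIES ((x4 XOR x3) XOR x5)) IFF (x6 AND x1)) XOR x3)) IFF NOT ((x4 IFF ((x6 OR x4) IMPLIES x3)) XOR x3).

x2 IFF x5 = F IFF T = F
(x2 IFF x5) AND x3 = F AND F = F
x2 OR ((x2 IFF x5) AND x3) = F OR F = F
x4 XOR x3 = T XOR F = T
(x4 XOR x3) XOR x5 = T XOR T = F
x6 IMPLIES ((x4 XOR x3) XOR x5) = F IMPLIES F = T
x6 AND x1 = F AND F = F
(x6 IMPLIES ((x4 XOR x3) XOR x5)) IFF (x6 AND x1) = T IFF F = F
((x6 IMPLIES ((x4 XOR x3) XOR x5)) IFF (x6 AND x1)) XOR x3 = F XOR F = F
(x2 OR ((x2 IFF x5) AND x3)) IMPLIES (((x6 IMPLIES ((x4 XOR x3) XOR x5)) IFF (x6 AND x1)) XOR x3) = F IMPLIES F = T
x6 OR x4 = F OR T = T
(x6 OR x4) IMPLIES x3 = T IMPLIES F = F
x4 IFF ((x6 OR x4) IMPLIES x3) = T IFF F = F
(x4 IFF ((x6 OR x4) IMPLIES x3)) XOR x3 = F XOR F = F
NOT ((x4 IFF ((x6 OR x4) IMPLIES x3)) XOR x3) = NOT F = T
((x2 OR ((x2 IFF x5) AND x3)) IMPLIES (((x6 IMPLIES ((x4 XOR x3) XOR x5)) IFF (x6 AND x1)) XOR x3)) IFF NOT ((x4 IFF ((x6 OR x4) IMPLIES x3)) XOR x3) = T IFF T = T

T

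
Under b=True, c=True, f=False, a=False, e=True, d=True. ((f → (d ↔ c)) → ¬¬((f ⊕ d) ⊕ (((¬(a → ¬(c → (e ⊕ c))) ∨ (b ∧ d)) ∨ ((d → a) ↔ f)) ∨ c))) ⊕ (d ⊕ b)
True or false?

d ↔ c = True ↔ True = True
f → (d ↔ c) = False → True = True
f ⊕ d = False ⊕ True = True
e ⊕ c = True ⊕ True = False
c → (e ⊕ c) = True → False = False
¬(c → (e ⊕ c)) = ¬False = True
a → ¬(c → (e ⊕ c)) = False → True = True
¬(a → ¬(c → (e ⊕ c))) = ¬True = False
b ∧ d = True ∧ True = True
¬(a → ¬(c → (e ⊕ c))) ∨ (b ∧ d) = False ∨ True = True
d → a = True → False = False
(d → a) ↔ f = False ↔ False = True
(¬(a → ¬(c → (e ⊕ c))) ∨ (b ∧ d)) ∨ ((d → a) ↔ f) = True ∨ True = True
((¬(a → ¬(c → (e ⊕ c))) ∨ (b ∧ d)) ∨ ((d → a) ↔ f)) ∨ c = True ∨ True = True
(f ⊕ d) ⊕ (((¬(a → ¬(c → (e ⊕ c))) ∨ (b ∧ d)) ∨ ((d → a) ↔ f)) ∨ c) = True ⊕ True = False
¬((f ⊕ d) ⊕ (((¬(a → ¬(c → (e ⊕ c))) ∨ (b ∧ d)) ∨ ((d → a) ↔ f)) ∨ c)) = ¬False = True
¬¬((f ⊕ d) ⊕ (((¬(a → ¬(c → (e ⊕ c))) ∨ (b ∧ d)) ∨ ((d → a) ↔ f)) ∨ c)) = ¬True = False
(f → (d ↔ c)) → ¬¬((f ⊕ d) ⊕ (((¬(a → ¬(c → (e ⊕ c))) ∨ (b ∧ d)) ∨ ((d → a) ↔ f)) ∨ c)) = True → False = False
d ⊕ b = True ⊕ True = False
((f → (d ↔ c)) → ¬¬((f ⊕ d) ⊕ (((¬(a → ¬(c → (e ⊕ c))) ∨ (b ∧ d)) ∨ ((d → a) ↔ f)) ∨ c))) ⊕ (d ⊕ b) = False ⊕ False = False

False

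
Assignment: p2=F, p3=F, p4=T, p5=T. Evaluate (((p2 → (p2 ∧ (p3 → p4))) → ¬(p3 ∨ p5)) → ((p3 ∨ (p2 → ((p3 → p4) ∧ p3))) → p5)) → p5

T

p3 → p4 = F → T = T
p2 ∧ (p3 → p4) = F ∧ T = F
p2 → (p2 ∧ (p3 → p4)) = F → F = T
p3 ∨ p5 = F ∨ T = T
¬(p3 ∨ p5) = ¬T = F
(p2 → (p2 ∧ (p3 → p4))) → ¬(p3 ∨ p5) = T → F = F
p3 → p4 = F → T = T
(p3 → p4) ∧ p3 = T ∧ F = F
p2 → ((p3 → p4) ∧ p3) = F → F = T
p3 ∨ (p2 → ((p3 → p4) ∧ p3)) = F ∨ T = T
(p3 ∨ (p2 → ((p3 → p4) ∧ p3))) → p5 = T → T = T
((p2 → (p2 ∧ (p3 → p4))) → ¬(p3 ∨ p5)) → ((p3 ∨ (p2 → ((p3 → p4) ∧ p3))) → p5) = F → T = T
(((p2 → (p2 ∧ (p3 → p4))) → ¬(p3 ∨ p5)) → ((p3 ∨ (p2 → ((p3 → p4) ∧ p3))) → p5)) → p5 = T → T = T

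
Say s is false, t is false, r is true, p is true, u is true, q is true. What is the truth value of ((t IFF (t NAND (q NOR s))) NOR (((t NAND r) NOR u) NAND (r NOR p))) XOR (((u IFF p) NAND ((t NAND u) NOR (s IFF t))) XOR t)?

q NOR s = True NOR False = False
t NAND (q NOR s) = False NAND False = True
t IFF (t NAND (q NOR s)) = False IFF True = False
t NAND r = False NAND True = True
(t NAND r) NOR u = True NOR True = False
r NOR p = True NOR True = False
((t NAND r) NOR u) NAND (r NOR p) = False NAND False = True
(t IFF (t NAND (q NOR s))) NOR (((t NAND r) NOR u) NAND (r NOR p)) = False NOR True = False
u IFF p = True IFF True = True
t NAND u = False NAND True = True
s IFF t = False IFF False = True
(t NAND u) NOR (s IFF t) = True NOR True = False
(u IFF p) NAND ((t NAND u) NOR (s IFF t)) = True NAND False = True
((u IFF p) NAND ((t NAND u) NOR (s IFF t))) XOR t = True XOR False = True
((t IFF (t NAND (q NOR s))) NOR (((t NAND r) NOR u) NAND (r NOR p))) XOR (((u IFF p) NAND ((t NAND u) NOR (s IFF t))) XOR t) = False XOR True = True

True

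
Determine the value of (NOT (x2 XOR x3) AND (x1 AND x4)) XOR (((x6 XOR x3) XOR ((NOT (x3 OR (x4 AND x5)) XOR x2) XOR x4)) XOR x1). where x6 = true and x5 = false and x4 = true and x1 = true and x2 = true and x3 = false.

true

x2 XOR x3 = true XOR false = true
NOT (x2 XOR x3) = NOT true = false
x1 AND x4 = true AND true = true
NOT (x2 XOR x3) AND (x1 AND x4) = false AND true = false
x6 XOR x3 = true XOR false = true
x4 AND x5 = true AND false = false
x3 OR (x4 AND x5) = false OR false = false
NOT (x3 OR (x4 AND x5)) = NOT false = true
NOT (x3 OR (x4 AND x5)) XOR x2 = true XOR true = false
(NOT (x3 OR (x4 AND x5)) XOR x2) XOR x4 = false XOR true = true
(x6 XOR x3) XOR ((NOT (x3 OR (x4 AND x5)) XOR x2) XOR x4) = true XOR true = false
((x6 XOR x3) XOR ((NOT (x3 OR (x4 AND x5)) XOR x2) XOR x4)) XOR x1 = false XOR true = true
(NOT (x2 XOR x3) AND (x1 AND x4)) XOR (((x6 XOR x3) XOR ((NOT (x3 OR (x4 AND x5)) XOR x2) XOR x4)) XOR x1) = false XOR true = true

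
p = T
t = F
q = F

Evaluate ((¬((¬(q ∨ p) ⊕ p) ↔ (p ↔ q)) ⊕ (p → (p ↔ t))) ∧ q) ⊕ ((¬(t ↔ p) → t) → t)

q ∨ p = F ∨ T = T
¬(q ∨ p) = ¬T = F
¬(q ∨ p) ⊕ p = F ⊕ T = T
p ↔ q = T ↔ F = F
(¬(q ∨ p) ⊕ p) ↔ (p ↔ q) = T ↔ F = F
¬((¬(q ∨ p) ⊕ p) ↔ (p ↔ q)) = ¬F = T
p ↔ t = T ↔ F = F
p → (p ↔ t) = T → F = F
¬((¬(q ∨ p) ⊕ p) ↔ (p ↔ q)) ⊕ (p → (p ↔ t)) = T ⊕ F = T
(¬((¬(q ∨ p) ⊕ p) ↔ (p ↔ q)) ⊕ (p → (p ↔ t))) ∧ q = T ∧ F = F
t ↔ p = F ↔ T = F
¬(t ↔ p) = ¬F = T
¬(t ↔ p) → t = T → F = F
(¬(t ↔ p) → t) → t = F → F = T
((¬((¬(q ∨ p) ⊕ p) ↔ (p ↔ q)) ⊕ (p → (p ↔ t))) ∧ q) ⊕ ((¬(t ↔ p) → t) → t) = F ⊕ T = T

T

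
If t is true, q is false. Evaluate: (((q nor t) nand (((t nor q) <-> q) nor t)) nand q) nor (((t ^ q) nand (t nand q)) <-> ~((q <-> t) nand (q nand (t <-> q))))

q nor t = F nor T = F
t nor q = T nor F = F
(t nor q) <-> q = F <-> F = T
((t nor q) <-> q) nor t = T nor T = F
(q nor t) nand (((t nor q) <-> q) nor t) = F nand F = T
((q nor t) nand (((t nor q) <-> q) nor t)) nand q = T nand F = T
t ^ q = T ^ F = T
t nand q = T nand F = T
(t ^ q) nand (t nand q) = T nand T = F
q <-> t = F <-> T = F
t <-> q = T <-> F = F
q nand (t <-> q) = F nand F = T
(q <-> t) nand (q nand (t <-> q)) = F nand T = T
~((q <-> t) nand (q nand (t <-> q))) = ~T = F
((t ^ q) nand (t nand q)) <-> ~((q <-> t) nand (q nand (t <-> q))) = F <-> F = T
(((q nor t) nand (((t nor q) <-> q) nor t)) nand q) nor (((t ^ q) nand (t nand q)) <-> ~((q <-> t) nand (q nand (t <-> q)))) = T nor T = F

F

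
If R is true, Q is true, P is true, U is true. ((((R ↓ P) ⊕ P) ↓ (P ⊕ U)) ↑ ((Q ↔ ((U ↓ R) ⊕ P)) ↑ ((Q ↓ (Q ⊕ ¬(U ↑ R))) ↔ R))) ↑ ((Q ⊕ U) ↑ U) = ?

False

Substituting R=True, Q=True, P=True, U=True:
R ↓ P = True ↓ True = False
(R ↓ P) ⊕ P = False ⊕ True = True
P ⊕ U = True ⊕ True = False
((R ↓ P) ⊕ P) ↓ (P ⊕ U) = True ↓ False = False
U ↓ R = True ↓ True = False
(U ↓ R) ⊕ P = False ⊕ True = True
Q ↔ ((U ↓ R) ⊕ P) = True ↔ True = True
U ↑ R = True ↑ True = False
¬(U ↑ R) = ¬False = True
Q ⊕ ¬(U ↑ R) = True ⊕ True = False
Q ↓ (Q ⊕ ¬(U ↑ R)) = True ↓ False = False
(Q ↓ (Q ⊕ ¬(U ↑ R))) ↔ R = False ↔ True = False
(Q ↔ ((U ↓ R) ⊕ P)) ↑ ((Q ↓ (Q ⊕ ¬(U ↑ R))) ↔ R) = True ↑ False = True
(((R ↓ P) ⊕ P) ↓ (P ⊕ U)) ↑ ((Q ↔ ((U ↓ R) ⊕ P)) ↑ ((Q ↓ (Q ⊕ ¬(U ↑ R))) ↔ R)) = False ↑ True = True
Q ⊕ U = True ⊕ True = False
(Q ⊕ U) ↑ U = False ↑ True = True
((((R ↓ P) ⊕ P) ↓ (P ⊕ U)) ↑ ((Q ↔ ((U ↓ R) ⊕ P)) ↑ ((Q ↓ (Q ⊕ ¬(U ↑ R))) ↔ R))) ↑ ((Q ⊕ U) ↑ U) = True ↑ True = False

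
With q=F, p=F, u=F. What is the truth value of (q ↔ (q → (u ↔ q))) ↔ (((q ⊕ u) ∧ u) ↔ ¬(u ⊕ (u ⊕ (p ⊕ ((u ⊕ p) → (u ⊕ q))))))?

u ↔ q = F ↔ F = T
q → (u ↔ q) = F → T = T
q ↔ (q → (u ↔ q)) = F ↔ T = F
q ⊕ u = F ⊕ F = F
(q ⊕ u) ∧ u = F ∧ F = F
u ⊕ p = F ⊕ F = F
u ⊕ q = F ⊕ F = F
(u ⊕ p) → (u ⊕ q) = F → F = T
p ⊕ ((u ⊕ p) → (u ⊕ q)) = F ⊕ T = T
u ⊕ (p ⊕ ((u ⊕ p) → (u ⊕ q))) = F ⊕ T = T
u ⊕ (u ⊕ (p ⊕ ((u ⊕ p) → (u ⊕ q)))) = F ⊕ T = T
¬(u ⊕ (u ⊕ (p ⊕ ((u ⊕ p) → (u ⊕ q))))) = ¬T = F
((q ⊕ u) ∧ u) ↔ ¬(u ⊕ (u ⊕ (p ⊕ ((u ⊕ p) → (u ⊕ q))))) = F ↔ F = T
(q ↔ (q → (u ↔ q))) ↔ (((q ⊕ u) ∧ u) ↔ ¬(u ⊕ (u ⊕ (p ⊕ ((u ⊕ p) → (u ⊕ q)))))) = F ↔ T = F

F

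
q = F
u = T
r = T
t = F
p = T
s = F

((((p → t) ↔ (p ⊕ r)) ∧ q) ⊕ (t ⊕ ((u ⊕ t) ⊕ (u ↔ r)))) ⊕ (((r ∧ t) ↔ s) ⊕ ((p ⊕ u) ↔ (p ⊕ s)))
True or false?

p → t = T → F = F
p ⊕ r = T ⊕ T = F
(p → t) ↔ (p ⊕ r) = F ↔ F = T
((p → t) ↔ (p ⊕ r)) ∧ q = T ∧ F = F
u ⊕ t = T ⊕ F = T
u ↔ r = T ↔ T = T
(u ⊕ t) ⊕ (u ↔ r) = T ⊕ T = F
t ⊕ ((u ⊕ t) ⊕ (u ↔ r)) = F ⊕ F = F
(((p → t) ↔ (p ⊕ r)) ∧ q) ⊕ (t ⊕ ((u ⊕ t) ⊕ (u ↔ r))) = F ⊕ F = F
r ∧ t = T ∧ F = F
(r ∧ t) ↔ s = F ↔ F = T
p ⊕ u = T ⊕ T = F
p ⊕ s = T ⊕ F = T
(p ⊕ u) ↔ (p ⊕ s) = F ↔ T = F
((r ∧ t) ↔ s) ⊕ ((p ⊕ u) ↔ (p ⊕ s)) = T ⊕ F = T
((((p → t) ↔ (p ⊕ r)) ∧ q) ⊕ (t ⊕ ((u ⊕ t) ⊕ (u ↔ r)))) ⊕ (((r ∧ t) ↔ s) ⊕ ((p ⊕ u) ↔ (p ⊕ s))) = F ⊕ T = T

T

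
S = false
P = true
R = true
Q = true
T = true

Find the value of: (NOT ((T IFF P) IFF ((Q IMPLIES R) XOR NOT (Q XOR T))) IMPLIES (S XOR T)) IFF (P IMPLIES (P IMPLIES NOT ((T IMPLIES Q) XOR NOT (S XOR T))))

T IFF P = true IFF true = true
Q IMPLIES R = true IMPLIES true = true
Q XOR T = true XOR true = false
NOT (Q XOR T) = NOT false = true
(Q IMPLIES R) XOR NOT (Q XOR T) = true XOR true = false
(T IFF P) IFF ((Q IMPLIES R) XOR NOT (Q XOR T)) = true IFF false = false
NOT ((T IFF P) IFF ((Q IMPLIES R) XOR NOT (Q XOR T))) = NOT false = true
S XOR T = false XOR true = true
NOT ((T IFF P) IFF ((Q IMPLIES R) XOR NOT (Q XOR T))) IMPLIES (S XOR T) = true IMPLIES true = true
T IMPLIES Q = true IMPLIES true = true
S XOR T = false XOR true = true
NOT (S XOR T) = NOT true = false
(T IMPLIES Q) XOR NOT (S XOR T) = true XOR false = true
NOT ((T IMPLIES Q) XOR NOT (S XOR T)) = NOT true = false
P IMPLIES NOT ((T IMPLIES Q) XOR NOT (S XOR T)) = true IMPLIES false = false
P IMPLIES (P IMPLIES NOT ((T IMPLIES Q) XOR NOT (S XOR T))) = true IMPLIES false = false
(NOT ((T IFF P) IFF ((Q IMPLIES R) XOR NOT (Q XOR T))) IMPLIES (S XOR T)) IFF (P IMPLIES (P IMPLIES NOT ((T IMPLIES Q) XOR NOT (S XOR T)))) = true IFF false = false

false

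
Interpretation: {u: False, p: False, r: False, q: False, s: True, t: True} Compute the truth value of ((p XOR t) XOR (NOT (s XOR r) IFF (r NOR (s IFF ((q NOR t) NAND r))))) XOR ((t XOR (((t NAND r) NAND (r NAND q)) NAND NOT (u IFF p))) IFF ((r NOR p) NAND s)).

p XOR t = False XOR True = True
s XOR r = True XOR False = True
NOT (s XOR r) = NOT True = False
q NOR t = False NOR True = False
(q NOR t) NAND r = False NAND False = True
s IFF ((q NOR t) NAND r) = True IFF True = True
r NOR (s IFF ((q NOR t) NAND r)) = False NOR True = False
NOT (s XOR r) IFF (r NOR (s IFF ((q NOR t) NAND r))) = False IFF False = True
(p XOR t) XOR (NOT (s XOR r) IFF (r NOR (s IFF ((q NOR t) NAND r)))) = True XOR True = False
t NAND r = True NAND False = True
r NAND q = False NAND False = True
(t NAND r) NAND (r NAND q) = True NAND True = False
u IFF p = False IFF False = True
NOT (u IFF p) = NOT True = False
((t NAND r) NAND (r NAND q)) NAND NOT (u IFF p) = False NAND False = True
t XOR (((t NAND r) NAND (r NAND q)) NAND NOT (u IFF p)) = True XOR True = False
r NOR p = False NOR False = True
(r NOR p) NAND s = True NAND True = False
(t XOR (((t NAND r) NAND (r NAND q)) NAND NOT (u IFF p))) IFF ((r NOR p) NAND s) = False IFF False = True
((p XOR t) XOR (NOT (s XOR r) IFF (r NOR (s IFF ((q NOR t) NAND r))))) XOR ((t XOR (((t NAND r) NAND (r NAND q)) NAND NOT (u IFF p))) IFF ((r NOR p) NAND s)) = False XOR True = True

True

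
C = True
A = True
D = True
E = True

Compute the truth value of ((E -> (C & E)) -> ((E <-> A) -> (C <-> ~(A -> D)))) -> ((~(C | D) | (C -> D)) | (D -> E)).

True

C & E = True & True = True
E -> (C & E) = True -> True = True
E <-> A = True <-> True = True
A -> D = True -> True = True
~(A -> D) = ~True = False
C <-> ~(A -> D) = True <-> False = False
(E <-> A) -> (C <-> ~(A -> D)) = True -> False = False
(E -> (C & E)) -> ((E <-> A) -> (C <-> ~(A -> D))) = True -> False = False
C | D = True | True = True
~(C | D) = ~True = False
C -> D = True -> True = True
~(C | D) | (C -> D) = False | True = True
D -> E = True -> True = True
(~(C | D) | (C -> D)) | (D -> E) = True | True = True
((E -> (C & E)) -> ((E <-> A) -> (C <-> ~(A -> D)))) -> ((~(C | D) | (C -> D)) | (D -> E)) = False -> True = True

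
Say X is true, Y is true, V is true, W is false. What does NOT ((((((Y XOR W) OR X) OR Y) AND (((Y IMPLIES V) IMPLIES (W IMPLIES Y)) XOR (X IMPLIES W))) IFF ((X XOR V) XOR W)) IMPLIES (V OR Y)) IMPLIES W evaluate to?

Y XOR W = T XOR F = T
(Y XOR W) OR X = T OR T = T
((Y XOR W) OR X) OR Y = T OR T = T
Y IMPLIES V = T IMPLIES T = T
W IMPLIES Y = F IMPLIES T = T
(Y IMPLIES V) IMPLIES (W IMPLIES Y) = T IMPLIES T = T
X IMPLIES W = T IMPLIES F = F
((Y IMPLIES V) IMPLIES (W IMPLIES Y)) XOR (X IMPLIES W) = T XOR F = T
(((Y XOR W) OR X) OR Y) AND (((Y IMPLIES V) IMPLIES (W IMPLIES Y)) XOR (X IMPLIES W)) = T AND T = T
X XOR V = T XOR T = F
(X XOR V) XOR W = F XOR F = F
((((Y XOR W) OR X) OR Y) AND (((Y IMPLIES V) IMPLIES (W IMPLIES Y)) XOR (X IMPLIES W))) IFF ((X XOR V) XOR W) = T IFF F = F
V OR Y = T OR T = T
(((((Y XOR W) OR X) OR Y) AND (((Y IMPLIES V) IMPLIES (W IMPLIES Y)) XOR (X IMPLIES W))) IFF ((X XOR V) XOR W)) IMPLIES (V OR Y) = F IMPLIES T = T
NOT ((((((Y XOR W) OR X) OR Y) AND (((Y IMPLIES V) IMPLIES (W IMPLIES Y)) XOR (X IMPLIES W))) IFF ((X XOR V) XOR W)) IMPLIES (V OR Y)) = NOT T = F
NOT ((((((Y XOR W) OR X) OR Y) AND (((Y IMPLIES V) IMPLIES (W IMPLIES Y)) XOR (X IMPLIES W))) IFF ((X XOR V) XOR W)) IMPLIES (V OR Y)) IMPLIES W = F IMPLIES F = T

T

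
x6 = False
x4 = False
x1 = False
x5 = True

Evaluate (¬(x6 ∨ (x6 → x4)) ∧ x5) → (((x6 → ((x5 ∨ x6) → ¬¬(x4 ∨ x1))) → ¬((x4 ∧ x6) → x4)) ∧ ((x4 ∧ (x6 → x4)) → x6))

True

x6 → x4 = False → False = True
x6 ∨ (x6 → x4) = False ∨ True = True
¬(x6 ∨ (x6 → x4)) = ¬True = False
¬(x6 ∨ (x6 → x4)) ∧ x5 = False ∧ True = False
x5 ∨ x6 = True ∨ False = True
x4 ∨ x1 = False ∨ False = False
¬(x4 ∨ x1) = ¬False = True
¬¬(x4 ∨ x1) = ¬True = False
(x5 ∨ x6) → ¬¬(x4 ∨ x1) = True → False = False
x6 → ((x5 ∨ x6) → ¬¬(x4 ∨ x1)) = False → False = True
x4 ∧ x6 = False ∧ False = False
(x4 ∧ x6) → x4 = False → False = True
¬((x4 ∧ x6) → x4) = ¬True = False
(x6 → ((x5 ∨ x6) → ¬¬(x4 ∨ x1))) → ¬((x4 ∧ x6) → x4) = True → False = False
x6 → x4 = False → False = True
x4 ∧ (x6 → x4) = False ∧ True = False
(x4 ∧ (x6 → x4)) → x6 = False → False = True
((x6 → ((x5 ∨ x6) → ¬¬(x4 ∨ x1))) → ¬((x4 ∧ x6) → x4)) ∧ ((x4 ∧ (x6 → x4)) → x6) = False ∧ True = False
(¬(x6 ∨ (x6 → x4)) ∧ x5) → (((x6 → ((x5 ∨ x6) → ¬¬(x4 ∨ x1))) → ¬((x4 ∧ x6) → x4)) ∧ ((x4 ∧ (x6 → x4)) → x6)) = False → False = True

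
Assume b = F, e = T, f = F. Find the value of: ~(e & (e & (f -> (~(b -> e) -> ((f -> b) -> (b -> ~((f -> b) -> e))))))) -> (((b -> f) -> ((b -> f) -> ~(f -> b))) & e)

T

b -> e = F -> T = T
~(b -> e) = ~T = F
f -> b = F -> F = T
f -> b = F -> F = T
(f -> b) -> e = T -> T = T
~((f -> b) -> e) = ~T = F
b -> ~((f -> b) -> e) = F -> F = T
(f -> b) -> (b -> ~((f -> b) -> e)) = T -> T = T
~(b -> e) -> ((f -> b) -> (b -> ~((f -> b) -> e))) = F -> T = T
f -> (~(b -> e) -> ((f -> b) -> (b -> ~((f -> b) -> e)))) = F -> T = T
e & (f -> (~(b -> e) -> ((f -> b) -> (b -> ~((f -> b) -> e))))) = T & T = T
e & (e & (f -> (~(b -> e) -> ((f -> b) -> (b -> ~((f -> b) -> e)))))) = T & T = T
~(e & (e & (f -> (~(b -> e) -> ((f -> b) -> (b -> ~((f -> b) -> e))))))) = ~T = F
b -> f = F -> F = T
b -> f = F -> F = T
f -> b = F -> F = T
~(f -> b) = ~T = F
(b -> f) -> ~(f -> b) = T -> F = F
(b -> f) -> ((b -> f) -> ~(f -> b)) = T -> F = F
((b -> f) -> ((b -> f) -> ~(f -> b))) & e = F & T = F
~(e & (e & (f -> (~(b -> e) -> ((f -> b) -> (b -> ~((f -> b) -> e))))))) -> (((b -> f) -> ((b -> f) -> ~(f -> b))) & e) = F -> F = T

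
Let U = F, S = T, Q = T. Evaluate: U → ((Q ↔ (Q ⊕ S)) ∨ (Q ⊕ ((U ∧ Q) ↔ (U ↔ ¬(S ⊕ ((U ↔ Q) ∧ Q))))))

T

Q ⊕ S = T ⊕ T = F
Q ↔ (Q ⊕ S) = T ↔ F = F
U ∧ Q = F ∧ T = F
U ↔ Q = F ↔ T = F
(U ↔ Q) ∧ Q = F ∧ T = F
S ⊕ ((U ↔ Q) ∧ Q) = T ⊕ F = T
¬(S ⊕ ((U ↔ Q) ∧ Q)) = ¬T = F
U ↔ ¬(S ⊕ ((U ↔ Q) ∧ Q)) = F ↔ F = T
(U ∧ Q) ↔ (U ↔ ¬(S ⊕ ((U ↔ Q) ∧ Q))) = F ↔ T = F
Q ⊕ ((U ∧ Q) ↔ (U ↔ ¬(S ⊕ ((U ↔ Q) ∧ Q)))) = T ⊕ F = T
(Q ↔ (Q ⊕ S)) ∨ (Q ⊕ ((U ∧ Q) ↔ (U ↔ ¬(S ⊕ ((U ↔ Q) ∧ Q))))) = F ∨ T = T
U → ((Q ↔ (Q ⊕ S)) ∨ (Q ⊕ ((U ∧ Q) ↔ (U ↔ ¬(S ⊕ ((U ↔ Q) ∧ Q)))))) = F → T = T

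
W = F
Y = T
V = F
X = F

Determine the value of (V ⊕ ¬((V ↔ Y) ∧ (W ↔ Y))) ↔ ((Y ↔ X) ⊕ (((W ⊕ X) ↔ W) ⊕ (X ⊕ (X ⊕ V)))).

Substituting W=F, Y=T, V=F, X=F:
V ↔ Y = F ↔ T = F
W ↔ Y = F ↔ T = F
(V ↔ Y) ∧ (W ↔ Y) = F ∧ F = F
¬((V ↔ Y) ∧ (W ↔ Y)) = ¬F = T
V ⊕ ¬((V ↔ Y) ∧ (W ↔ Y)) = F ⊕ T = T
Y ↔ X = T ↔ F = F
W ⊕ X = F ⊕ F = F
(W ⊕ X) ↔ W = F ↔ F = T
X ⊕ V = F ⊕ F = F
X ⊕ (X ⊕ V) = F ⊕ F = F
((W ⊕ X) ↔ W) ⊕ (X ⊕ (X ⊕ V)) = T ⊕ F = T
(Y ↔ X) ⊕ (((W ⊕ X) ↔ W) ⊕ (X ⊕ (X ⊕ V))) = F ⊕ T = T
(V ⊕ ¬((V ↔ Y) ∧ (W ↔ Y))) ↔ ((Y ↔ X) ⊕ (((W ⊕ X) ↔ W) ⊕ (X ⊕ (X ⊕ V)))) = T ↔ T = T

T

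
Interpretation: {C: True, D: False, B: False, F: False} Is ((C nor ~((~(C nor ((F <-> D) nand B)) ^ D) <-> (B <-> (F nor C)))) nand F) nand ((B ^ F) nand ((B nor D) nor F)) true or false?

Substituting C=True, D=False, B=False, F=False:
F <-> D = False <-> False = True
(F <-> D) nand B = True nand False = True
C nor ((F <-> D) nand B) = True nor True = False
~(C nor ((F <-> D) nand B)) = ~False = True
~(C nor ((F <-> D) nand B)) ^ D = True ^ False = True
F nor C = False nor True = False
B <-> (F nor C) = False <-> False = True
(~(C nor ((F <-> D) nand B)) ^ D) <-> (B <-> (F nor C)) = True <-> True = True
~((~(C nor ((F <-> D) nand B)) ^ D) <-> (B <-> (F nor C))) = ~True = False
C nor ~((~(C nor ((F <-> D) nand B)) ^ D) <-> (B <-> (F nor C))) = True nor False = False
(C nor ~((~(C nor ((F <-> D) nand B)) ^ D) <-> (B <-> (F nor C)))) nand F = False nand False = True
B ^ F = False ^ False = False
B nor D = False nor False = True
(B nor D) nor F = True nor False = False
(B ^ F) nand ((B nor D) nor F) = False nand False = True
((C nor ~((~(C nor ((F <-> D) nand B)) ^ D) <-> (B <-> (F nor C)))) nand F) nand ((B ^ F) nand ((B nor D) nor F)) = True nand True = False

False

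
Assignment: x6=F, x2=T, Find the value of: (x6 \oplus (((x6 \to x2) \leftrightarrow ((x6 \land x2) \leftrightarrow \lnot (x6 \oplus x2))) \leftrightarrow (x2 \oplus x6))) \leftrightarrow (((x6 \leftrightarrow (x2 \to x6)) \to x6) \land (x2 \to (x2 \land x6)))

Substituting x6=F, x2=T:
x6 \to x2 = F \to T = T
x6 \land x2 = F \land T = F
x6 \oplus x2 = F \oplus T = T
\lnot (x6 \oplus x2) = \lnot T = F
(x6 \land x2) \leftrightarrow \lnot (x6 \oplus x2) = F \leftrightarrow F = T
(x6 \to x2) \leftrightarrow ((x6 \land x2) \leftrightarrow \lnot (x6 \oplus x2)) = T \leftrightarrow T = T
x2 \oplus x6 = T \oplus F = T
((x6 \to x2) \leftrightarrow ((x6 \land x2) \leftrightarrow \lnot (x6 \oplus x2))) \leftrightarrow (x2 \oplus x6) = T \leftrightarrow T = T
x6 \oplus (((x6 \to x2) \leftrightarrow ((x6 \land x2) \leftrightarrow \lnot (x6 \oplus x2))) \leftrightarrow (x2 \oplus x6)) = F \oplus T = T
x2 \to x6 = T \to F = F
x6 \leftrightarrow (x2 \to x6) = F \leftrightarrow F = T
(x6 \leftrightarrow (x2 \to x6)) \to x6 = T \to F = F
x2 \land x6 = T \land F = F
x2 \to (x2 \land x6) = T \to F = F
((x6 \leftrightarrow (x2 \to x6)) \to x6) \land (x2 \to (x2 \land x6)) = F \land F = F
(x6 \oplus (((x6 \to x2) \leftrightarrow ((x6 \land x2) \leftrightarrow \lnot (x6 \oplus x2))) \leftrightarrow (x2 \oplus x6))) \leftrightarrow (((x6 \leftrightarrow (x2 \to x6)) \to x6) \land (x2 \to (x2 \land x6))) = T \leftrightarrow F = F

F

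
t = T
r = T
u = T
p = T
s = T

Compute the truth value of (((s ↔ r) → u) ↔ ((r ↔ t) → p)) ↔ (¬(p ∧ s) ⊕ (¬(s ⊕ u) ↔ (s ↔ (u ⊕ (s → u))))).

Substituting t=T, r=T, u=T, p=T, s=T:
s ↔ r = T ↔ T = T
(s ↔ r) → u = T → T = T
r ↔ t = T ↔ T = T
(r ↔ t) → p = T → T = T
((s ↔ r) → u) ↔ ((r ↔ t) → p) = T ↔ T = T
p ∧ s = T ∧ T = T
¬(p ∧ s) = ¬T = F
s ⊕ u = T ⊕ T = F
¬(s ⊕ u) = ¬F = T
s → u = T → T = T
u ⊕ (s → u) = T ⊕ T = F
s ↔ (u ⊕ (s → u)) = T ↔ F = F
¬(s ⊕ u) ↔ (s ↔ (u ⊕ (s → u))) = T ↔ F = F
¬(p ∧ s) ⊕ (¬(s ⊕ u) ↔ (s ↔ (u ⊕ (s → u)))) = F ⊕ F = F
(((s ↔ r) → u) ↔ ((r ↔ t) → p)) ↔ (¬(p ∧ s) ⊕ (¬(s ⊕ u) ↔ (s ↔ (u ⊕ (s → u))))) = T ↔ F = F

F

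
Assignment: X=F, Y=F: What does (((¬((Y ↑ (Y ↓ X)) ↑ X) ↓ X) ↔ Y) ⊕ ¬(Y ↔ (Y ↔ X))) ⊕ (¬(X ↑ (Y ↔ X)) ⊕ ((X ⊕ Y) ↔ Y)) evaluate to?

F

Substituting X=F, Y=F:
Y ↓ X = F ↓ F = T
Y ↑ (Y ↓ X) = F ↑ T = T
(Y ↑ (Y ↓ X)) ↑ X = T ↑ F = T
¬((Y ↑ (Y ↓ X)) ↑ X) = ¬T = F
¬((Y ↑ (Y ↓ X)) ↑ X) ↓ X = F ↓ F = T
(¬((Y ↑ (Y ↓ X)) ↑ X) ↓ X) ↔ Y = T ↔ F = F
Y ↔ X = F ↔ F = T
Y ↔ (Y ↔ X) = F ↔ T = F
¬(Y ↔ (Y ↔ X)) = ¬F = T
((¬((Y ↑ (Y ↓ X)) ↑ X) ↓ X) ↔ Y) ⊕ ¬(Y ↔ (Y ↔ X)) = F ⊕ T = T
Y ↔ X = F ↔ F = T
X ↑ (Y ↔ X) = F ↑ T = T
¬(X ↑ (Y ↔ X)) = ¬T = F
X ⊕ Y = F ⊕ F = F
(X ⊕ Y) ↔ Y = F ↔ F = T
¬(X ↑ (Y ↔ X)) ⊕ ((X ⊕ Y) ↔ Y) = F ⊕ T = T
(((¬((Y ↑ (Y ↓ X)) ↑ X) ↓ X) ↔ Y) ⊕ ¬(Y ↔ (Y ↔ X))) ⊕ (¬(X ↑ (Y ↔ X)) ⊕ ((X ⊕ Y) ↔ Y)) = T ⊕ T = F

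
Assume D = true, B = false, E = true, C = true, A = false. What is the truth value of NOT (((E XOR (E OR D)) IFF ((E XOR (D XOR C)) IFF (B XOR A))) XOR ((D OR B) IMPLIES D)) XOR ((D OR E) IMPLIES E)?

false

E OR D = true OR true = true
E XOR (E OR D) = true XOR true = false
D XOR C = true XOR true = false
E XOR (D XOR C) = true XOR false = true
B XOR A = false XOR false = false
(E XOR (D XOR C)) IFF (B XOR A) = true IFF false = false
(E XOR (E OR D)) IFF ((E XOR (D XOR C)) IFF (B XOR A)) = false IFF false = true
D OR B = true OR false = true
(D OR B) IMPLIES D = true IMPLIES true = true
((E XOR (E OR D)) IFF ((E XOR (D XOR C)) IFF (B XOR A))) XOR ((D OR B) IMPLIES D) = true XOR true = false
NOT (((E XOR (E OR D)) IFF ((E XOR (D XOR C)) IFF (B XOR A))) XOR ((D OR B) IMPLIES D)) = NOT false = true
D OR E = true OR true = true
(D OR E) IMPLIES E = true IMPLIES true = true
NOT (((E XOR (E OR D)) IFF ((E XOR (D XOR C)) IFF (B XOR A))) XOR ((D OR B) IMPLIES D)) XOR ((D OR E) IMPLIES E) = true XOR true = false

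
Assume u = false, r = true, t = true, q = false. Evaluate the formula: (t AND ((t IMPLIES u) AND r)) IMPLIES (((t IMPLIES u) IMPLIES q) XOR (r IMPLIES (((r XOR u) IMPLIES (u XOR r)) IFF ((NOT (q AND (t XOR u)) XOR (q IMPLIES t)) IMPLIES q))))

t IMPLIES u = true IMPLIES false = false
(t IMPLIES u) AND r = false AND true = false
t AND ((t IMPLIES u) AND r) = true AND false = false
t IMPLIES u = true IMPLIES false = false
(t IMPLIES u) IMPLIES q = false IMPLIES false = true
r XOR u = true XOR false = true
u XOR r = false XOR true = true
(r XOR u) IMPLIES (u XOR r) = true IMPLIES true = true
t XOR u = true XOR false = true
q AND (t XOR u) = false AND true = false
NOT (q AND (t XOR u)) = NOT false = true
q IMPLIES t = false IMPLIES true = true
NOT (q AND (t XOR u)) XOR (q IMPLIES t) = true XOR true = false
(NOT (q AND (t XOR u)) XOR (q IMPLIES t)) IMPLIES q = false IMPLIES false = true
((r XOR u) IMPLIES (u XOR r)) IFF ((NOT (q AND (t XOR u)) XOR (q IMPLIES t)) IMPLIES q) = true IFF true = true
r IMPLIES (((r XOR u) IMPLIES (u XOR r)) IFF ((NOT (q AND (t XOR u)) XOR (q IMPLIES t)) IMPLIES q)) = true IMPLIES true = true
((t IMPLIES u) IMPLIES q) XOR (r IMPLIES (((r XOR u) IMPLIES (u XOR r)) IFF ((NOT (q AND (t XOR u)) XOR (q IMPLIES t)) IMPLIES q))) = true XOR true = false
(t AND ((t IMPLIES u) AND r)) IMPLIES (((t IMPLIES u) IMPLIES q) XOR (r IMPLIES (((r XOR u) IMPLIES (u XOR r)) IFF ((NOT (q AND (t XOR u)) XOR (q IMPLIES t)) IMPLIES q)))) = false IMPLIES false = true

true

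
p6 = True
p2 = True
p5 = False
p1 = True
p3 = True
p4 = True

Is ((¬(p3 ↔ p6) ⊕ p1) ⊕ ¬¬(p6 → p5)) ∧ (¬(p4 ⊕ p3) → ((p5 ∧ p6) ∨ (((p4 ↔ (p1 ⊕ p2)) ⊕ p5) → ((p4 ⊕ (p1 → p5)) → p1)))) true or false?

p3 ↔ p6 = True ↔ True = True
¬(p3 ↔ p6) = ¬True = False
¬(p3 ↔ p6) ⊕ p1 = False ⊕ True = True
p6 → p5 = True → False = False
¬(p6 → p5) = ¬False = True
¬¬(p6 → p5) = ¬True = False
(¬(p3 ↔ p6) ⊕ p1) ⊕ ¬¬(p6 → p5) = True ⊕ False = True
p4 ⊕ p3 = True ⊕ True = False
¬(p4 ⊕ p3) = ¬False = True
p5 ∧ p6 = False ∧ True = False
p1 ⊕ p2 = True ⊕ True = False
p4 ↔ (p1 ⊕ p2) = True ↔ False = False
(p4 ↔ (p1 ⊕ p2)) ⊕ p5 = False ⊕ False = False
p1 → p5 = True → False = False
p4 ⊕ (p1 → p5) = True ⊕ False = True
(p4 ⊕ (p1 → p5)) → p1 = True → True = True
((p4 ↔ (p1 ⊕ p2)) ⊕ p5) → ((p4 ⊕ (p1 → p5)) → p1) = False → True = True
(p5 ∧ p6) ∨ (((p4 ↔ (p1 ⊕ p2)) ⊕ p5) → ((p4 ⊕ (p1 → p5)) → p1)) = False ∨ True = True
¬(p4 ⊕ p3) → ((p5 ∧ p6) ∨ (((p4 ↔ (p1 ⊕ p2)) ⊕ p5) → ((p4 ⊕ (p1 → p5)) → p1))) = True → True = True
((¬(p3 ↔ p6) ⊕ p1) ⊕ ¬¬(p6 → p5)) ∧ (¬(p4 ⊕ p3) → ((p5 ∧ p6) ∨ (((p4 ↔ (p1 ⊕ p2)) ⊕ p5) → ((p4 ⊕ (p1 → p5)) → p1)))) = True ∧ True = True

True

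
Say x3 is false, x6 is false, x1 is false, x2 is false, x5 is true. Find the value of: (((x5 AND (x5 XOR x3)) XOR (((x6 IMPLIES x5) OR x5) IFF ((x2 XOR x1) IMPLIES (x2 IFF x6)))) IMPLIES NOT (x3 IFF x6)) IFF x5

x5 XOR x3 = true XOR false = true
x5 AND (x5 XOR x3) = true AND true = true
x6 IMPLIES x5 = false IMPLIES true = true
(x6 IMPLIES x5) OR x5 = true OR true = true
x2 XOR x1 = false XOR false = false
x2 IFF x6 = false IFF false = true
(x2 XOR x1) IMPLIES (x2 IFF x6) = false IMPLIES true = true
((x6 IMPLIES x5) OR x5) IFF ((x2 XOR x1) IMPLIES (x2 IFF x6)) = true IFF true = true
(x5 AND (x5 XOR x3)) XOR (((x6 IMPLIES x5) OR x5) IFF ((x2 XOR x1) IMPLIES (x2 IFF x6))) = true XOR true = false
x3 IFF x6 = false IFF false = true
NOT (x3 IFF x6) = NOT true = false
((x5 AND (x5 XOR x3)) XOR (((x6 IMPLIES x5) OR x5) IFF ((x2 XOR x1) IMPLIES (x2 IFF x6)))) IMPLIES NOT (x3 IFF x6) = false IMPLIES false = true
(((x5 AND (x5 XOR x3)) XOR (((x6 IMPLIES x5) OR x5) IFF ((x2 XOR x1) IMPLIES (x2 IFF x6)))) IMPLIES NOT (x3 IFF x6)) IFF x5 = true IFF true = true

true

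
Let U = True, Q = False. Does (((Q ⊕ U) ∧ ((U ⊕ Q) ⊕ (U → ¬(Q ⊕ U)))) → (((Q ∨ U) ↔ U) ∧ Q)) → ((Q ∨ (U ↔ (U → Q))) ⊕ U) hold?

True

Q ⊕ U = False ⊕ True = True
U ⊕ Q = True ⊕ False = True
Q ⊕ U = False ⊕ True = True
¬(Q ⊕ U) = ¬True = False
U → ¬(Q ⊕ U) = True → False = False
(U ⊕ Q) ⊕ (U → ¬(Q ⊕ U)) = True ⊕ False = True
(Q ⊕ U) ∧ ((U ⊕ Q) ⊕ (U → ¬(Q ⊕ U))) = True ∧ True = True
Q ∨ U = False ∨ True = True
(Q ∨ U) ↔ U = True ↔ True = True
((Q ∨ U) ↔ U) ∧ Q = True ∧ False = False
((Q ⊕ U) ∧ ((U ⊕ Q) ⊕ (U → ¬(Q ⊕ U)))) → (((Q ∨ U) ↔ U) ∧ Q) = True → False = False
U → Q = True → False = False
U ↔ (U → Q) = True ↔ False = False
Q ∨ (U ↔ (U → Q)) = False ∨ False = False
(Q ∨ (U ↔ (U → Q))) ⊕ U = False ⊕ True = True
(((Q ⊕ U) ∧ ((U ⊕ Q) ⊕ (U → ¬(Q ⊕ U)))) → (((Q ∨ U) ↔ U) ∧ Q)) → ((Q ∨ (U ↔ (U → Q))) ⊕ U) = False → True = True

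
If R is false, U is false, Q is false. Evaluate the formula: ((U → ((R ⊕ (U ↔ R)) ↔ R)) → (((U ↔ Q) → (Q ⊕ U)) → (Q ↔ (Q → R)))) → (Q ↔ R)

U ↔ R = F ↔ F = T
R ⊕ (U ↔ R) = F ⊕ T = T
(R ⊕ (U ↔ R)) ↔ R = T ↔ F = F
U → ((R ⊕ (U ↔ R)) ↔ R) = F → F = T
U ↔ Q = F ↔ F = T
Q ⊕ U = F ⊕ F = F
(U ↔ Q) → (Q ⊕ U) = T → F = F
Q → R = F → F = T
Q ↔ (Q → R) = F ↔ T = F
((U ↔ Q) → (Q ⊕ U)) → (Q ↔ (Q → R)) = F → F = T
(U → ((R ⊕ (U ↔ R)) ↔ R)) → (((U ↔ Q) → (Q ⊕ U)) → (Q ↔ (Q → R))) = T → T = T
Q ↔ R = F ↔ F = T
((U → ((R ⊕ (U ↔ R)) ↔ R)) → (((U ↔ Q) → (Q ⊕ U)) → (Q ↔ (Q → R)))) → (Q ↔ R) = T → T = T

T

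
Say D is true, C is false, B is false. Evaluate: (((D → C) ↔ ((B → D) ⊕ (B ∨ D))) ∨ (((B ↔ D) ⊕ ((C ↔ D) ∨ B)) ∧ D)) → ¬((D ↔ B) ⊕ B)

D → C = T → F = F
B → D = F → T = T
B ∨ D = F ∨ T = T
(B → D) ⊕ (B ∨ D) = T ⊕ T = F
(D → C) ↔ ((B → D) ⊕ (B ∨ D)) = F ↔ F = T
B ↔ D = F ↔ T = F
C ↔ D = F ↔ T = F
(C ↔ D) ∨ B = F ∨ F = F
(B ↔ D) ⊕ ((C ↔ D) ∨ B) = F ⊕ F = F
((B ↔ D) ⊕ ((C ↔ D) ∨ B)) ∧ D = F ∧ T = F
((D → C) ↔ ((B → D) ⊕ (B ∨ D))) ∨ (((B ↔ D) ⊕ ((C ↔ D) ∨ B)) ∧ D) = T ∨ F = T
D ↔ B = T ↔ F = F
(D ↔ B) ⊕ B = F ⊕ F = F
¬((D ↔ B) ⊕ B) = ¬F = T
(((D → C) ↔ ((B → D) ⊕ (B ∨ D))) ∨ (((B ↔ D) ⊕ ((C ↔ D) ∨ B)) ∧ D)) → ¬((D ↔ B) ⊕ B) = T → T = T

T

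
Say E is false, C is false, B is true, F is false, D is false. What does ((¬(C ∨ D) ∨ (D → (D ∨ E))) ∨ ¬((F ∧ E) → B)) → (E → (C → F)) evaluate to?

C ∨ D = False ∨ False = False
¬(C ∨ D) = ¬False = True
D ∨ E = False ∨ False = False
D → (D ∨ E) = False → False = True
¬(C ∨ D) ∨ (D → (D ∨ E)) = True ∨ True = True
F ∧ E = False ∧ False = False
(F ∧ E) → B = False → True = True
¬((F ∧ E) → B) = ¬True = False
(¬(C ∨ D) ∨ (D → (D ∨ E))) ∨ ¬((F ∧ E) → B) = True ∨ False = True
C → F = False → False = True
E → (C → F) = False → True = True
((¬(C ∨ D) ∨ (D → (D ∨ E))) ∨ ¬((F ∧ E) → B)) → (E → (C → F)) = True → True = True

True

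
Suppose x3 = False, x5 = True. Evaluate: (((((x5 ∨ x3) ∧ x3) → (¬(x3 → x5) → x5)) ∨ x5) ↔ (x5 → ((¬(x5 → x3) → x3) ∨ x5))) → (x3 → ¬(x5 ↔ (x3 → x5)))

True

x5 ∨ x3 = True ∨ False = True
(x5 ∨ x3) ∧ x3 = True ∧ False = False
x3 → x5 = False → True = True
¬(x3 → x5) = ¬True = False
¬(x3 → x5) → x5 = False → True = True
((x5 ∨ x3) ∧ x3) → (¬(x3 → x5) → x5) = False → True = True
(((x5 ∨ x3) ∧ x3) → (¬(x3 → x5) → x5)) ∨ x5 = True ∨ True = True
x5 → x3 = True → False = False
¬(x5 → x3) = ¬False = True
¬(x5 → x3) → x3 = True → False = False
(¬(x5 → x3) → x3) ∨ x5 = False ∨ True = True
x5 → ((¬(x5 → x3) → x3) ∨ x5) = True → True = True
((((x5 ∨ x3) ∧ x3) → (¬(x3 → x5) → x5)) ∨ x5) ↔ (x5 → ((¬(x5 → x3) → x3) ∨ x5)) = True ↔ True = True
x3 → x5 = False → True = True
x5 ↔ (x3 → x5) = True ↔ True = True
¬(x5 ↔ (x3 → x5)) = ¬True = False
x3 → ¬(x5 ↔ (x3 → x5)) = False → False = True
(((((x5 ∨ x3) ∧ x3) → (¬(x3 → x5) → x5)) ∨ x5) ↔ (x5 → ((¬(x5 → x3) → x3) ∨ x5))) → (x3 → ¬(x5 ↔ (x3 → x5))) = True → True = True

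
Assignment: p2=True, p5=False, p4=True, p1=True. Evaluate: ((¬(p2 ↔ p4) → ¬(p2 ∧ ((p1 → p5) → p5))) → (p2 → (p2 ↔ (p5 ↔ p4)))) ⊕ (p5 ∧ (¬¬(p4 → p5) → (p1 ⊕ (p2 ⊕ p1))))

p2 ↔ p4 = True ↔ True = True
¬(p2 ↔ p4) = ¬True = False
p1 → p5 = True → False = False
(p1 → p5) → p5 = False → False = True
p2 ∧ ((p1 → p5) → p5) = True ∧ True = True
¬(p2 ∧ ((p1 → p5) → p5)) = ¬True = False
¬(p2 ↔ p4) → ¬(p2 ∧ ((p1 → p5) → p5)) = False → False = True
p5 ↔ p4 = False ↔ True = False
p2 ↔ (p5 ↔ p4) = True ↔ False = False
p2 → (p2 ↔ (p5 ↔ p4)) = True → False = False
(¬(p2 ↔ p4) → ¬(p2 ∧ ((p1 → p5) → p5))) → (p2 → (p2 ↔ (p5 ↔ p4))) = True → False = False
p4 → p5 = True → False = False
¬(p4 → p5) = ¬False = True
¬¬(p4 → p5) = ¬True = False
p2 ⊕ p1 = True ⊕ True = False
p1 ⊕ (p2 ⊕ p1) = True ⊕ False = True
¬¬(p4 → p5) → (p1 ⊕ (p2 ⊕ p1)) = False → True = True
p5 ∧ (¬¬(p4 → p5) → (p1 ⊕ (p2 ⊕ p1))) = False ∧ True = False
((¬(p2 ↔ p4) → ¬(p2 ∧ ((p1 → p5) → p5))) → (p2 → (p2 ↔ (p5 ↔ p4)))) ⊕ (p5 ∧ (¬¬(p4 → p5) → (p1 ⊕ (p2 ⊕ p1)))) = False ⊕ False = False

False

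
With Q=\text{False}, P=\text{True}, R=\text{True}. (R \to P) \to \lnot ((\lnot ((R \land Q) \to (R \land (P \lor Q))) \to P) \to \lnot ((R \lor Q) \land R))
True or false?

R \to P = \text{True} \to \text{True} = \text{True}
R \land Q = \text{True} \land \text{False} = \text{False}
P \lor Q = \text{True} \lor \text{False} = \text{True}
R \land (P \lor Q) = \text{True} \land \text{True} = \text{True}
(R \land Q) \to (R \land (P \lor Q)) = \text{False} \to \text{True} = \text{True}
\lnot ((R \land Q) \to (R \land (P \lor Q))) = \lnot \text{True} = \text{False}
\lnot ((R \land Q) \to (R \land (P \lor Q))) \to P = \text{False} \to \text{True} = \text{True}
R \lor Q = \text{True} \lor \text{False} = \text{True}
(R \lor Q) \land R = \text{True} \land \text{True} = \text{True}
\lnot ((R \lor Q) \land R) = \lnot \text{True} = \text{False}
(\lnot ((R \land Q) \to (R \land (P \lor Q))) \to P) \to \lnot ((R \lor Q) \land R) = \text{True} \to \text{False} = \text{False}
\lnot ((\lnot ((R \land Q) \to (R \land (P \lor Q))) \to P) \to \lnot ((R \lor Q) \land R)) = \lnot \text{False} = \text{True}
(R \to P) \to \lnot ((\lnot ((R \land Q) \to (R \land (P \lor Q))) \to P) \to \lnot ((R \lor Q) \land R)) = \text{True} \to \text{True} = \text{True}

\text{True}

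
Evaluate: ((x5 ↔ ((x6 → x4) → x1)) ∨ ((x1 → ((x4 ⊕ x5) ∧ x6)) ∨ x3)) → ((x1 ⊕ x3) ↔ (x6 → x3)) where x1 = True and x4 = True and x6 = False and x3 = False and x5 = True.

True

x6 → x4 = False → True = True
(x6 → x4) → x1 = True → True = True
x5 ↔ ((x6 → x4) → x1) = True ↔ True = True
x4 ⊕ x5 = True ⊕ True = False
(x4 ⊕ x5) ∧ x6 = False ∧ False = False
x1 → ((x4 ⊕ x5) ∧ x6) = True → False = False
(x1 → ((x4 ⊕ x5) ∧ x6)) ∨ x3 = False ∨ False = False
(x5 ↔ ((x6 → x4) → x1)) ∨ ((x1 → ((x4 ⊕ x5) ∧ x6)) ∨ x3) = True ∨ False = True
x1 ⊕ x3 = True ⊕ False = True
x6 → x3 = False → False = True
(x1 ⊕ x3) ↔ (x6 → x3) = True ↔ True = True
((x5 ↔ ((x6 → x4) → x1)) ∨ ((x1 → ((x4 ⊕ x5) ∧ x6)) ∨ x3)) → ((x1 ⊕ x3) ↔ (x6 → x3)) = True → True = True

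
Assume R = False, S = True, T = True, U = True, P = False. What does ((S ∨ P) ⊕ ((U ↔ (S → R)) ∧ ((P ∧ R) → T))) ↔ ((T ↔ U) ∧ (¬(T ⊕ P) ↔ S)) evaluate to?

S ∨ P = True ∨ False = True
S → R = True → False = False
U ↔ (S → R) = True ↔ False = False
P ∧ R = False ∧ False = False
(P ∧ R) → T = False → True = True
(U ↔ (S → R)) ∧ ((P ∧ R) → T) = False ∧ True = False
(S ∨ P) ⊕ ((U ↔ (S → R)) ∧ ((P ∧ R) → T)) = True ⊕ False = True
T ↔ U = True ↔ True = True
T ⊕ P = True ⊕ False = True
¬(T ⊕ P) = ¬True = False
¬(T ⊕ P) ↔ S = False ↔ True = False
(T ↔ U) ∧ (¬(T ⊕ P) ↔ S) = True ∧ False = False
((S ∨ P) ⊕ ((U ↔ (S → R)) ∧ ((P ∧ R) → T))) ↔ ((T ↔ U) ∧ (¬(T ⊕ P) ↔ S)) = True ↔ False = False

False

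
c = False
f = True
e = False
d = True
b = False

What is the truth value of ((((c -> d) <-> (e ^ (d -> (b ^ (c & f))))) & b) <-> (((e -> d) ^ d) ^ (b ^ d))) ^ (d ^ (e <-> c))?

c -> d = False -> True = True
c & f = False & True = False
b ^ (c & f) = False ^ False = False
d -> (b ^ (c & f)) = True -> False = False
e ^ (d -> (b ^ (c & f))) = False ^ False = False
(c -> d) <-> (e ^ (d -> (b ^ (c & f)))) = True <-> False = False
((c -> d) <-> (e ^ (d -> (b ^ (c & f))))) & b = False & False = False
e -> d = False -> True = True
(e -> d) ^ d = True ^ True = False
b ^ d = False ^ True = True
((e -> d) ^ d) ^ (b ^ d) = False ^ True = True
(((c -> d) <-> (e ^ (d -> (b ^ (c & f))))) & b) <-> (((e -> d) ^ d) ^ (b ^ d)) = False <-> True = False
e <-> c = False <-> False = True
d ^ (e <-> c) = True ^ True = False
((((c -> d) <-> (e ^ (d -> (b ^ (c & f))))) & b) <-> (((e -> d) ^ d) ^ (b ^ d))) ^ (d ^ (e <-> c)) = False ^ False = False

False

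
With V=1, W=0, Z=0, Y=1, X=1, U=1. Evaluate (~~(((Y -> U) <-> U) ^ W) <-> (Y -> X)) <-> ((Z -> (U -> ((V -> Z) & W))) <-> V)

Substituting V=1, W=0, Z=0, Y=1, X=1, U=1:
Y -> U = 1 -> 1 = 1
(Y -> U) <-> U = 1 <-> 1 = 1
((Y -> U) <-> U) ^ W = 1 ^ 0 = 1
~(((Y -> U) <-> U) ^ W) = ~1 = 0
~~(((Y -> U) <-> U) ^ W) = ~0 = 1
Y -> X = 1 -> 1 = 1
~~(((Y -> U) <-> U) ^ W) <-> (Y -> X) = 1 <-> 1 = 1
V -> Z = 1 -> 0 = 0
(V -> Z) & W = 0 & 0 = 0
U -> ((V -> Z) & W) = 1 -> 0 = 0
Z -> (U -> ((V -> Z) & W)) = 0 -> 0 = 1
(Z -> (U -> ((V -> Z) & W))) <-> V = 1 <-> 1 = 1
(~~(((Y -> U) <-> U) ^ W) <-> (Y -> X)) <-> ((Z -> (U -> ((V -> Z) & W))) <-> V) = 1 <-> 1 = 1

1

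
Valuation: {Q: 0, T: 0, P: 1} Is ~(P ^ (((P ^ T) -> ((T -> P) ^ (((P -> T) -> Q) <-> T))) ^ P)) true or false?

0

Substituting Q=0, T=0, P=1:
P ^ T = 1 ^ 0 = 1
T -> P = 0 -> 1 = 1
P -> T = 1 -> 0 = 0
(P -> T) -> Q = 0 -> 0 = 1
((P -> T) -> Q) <-> T = 1 <-> 0 = 0
(T -> P) ^ (((P -> T) -> Q) <-> T) = 1 ^ 0 = 1
(P ^ T) -> ((T -> P) ^ (((P -> T) -> Q) <-> T)) = 1 -> 1 = 1
((P ^ T) -> ((T -> P) ^ (((P -> T) -> Q) <-> T))) ^ P = 1 ^ 1 = 0
P ^ (((P ^ T) -> ((T -> P) ^ (((P -> T) -> Q) <-> T))) ^ P) = 1 ^ 0 = 1
~(P ^ (((P ^ T) -> ((T -> P) ^ (((P -> T) -> Q) <-> T))) ^ P)) = ~1 = 0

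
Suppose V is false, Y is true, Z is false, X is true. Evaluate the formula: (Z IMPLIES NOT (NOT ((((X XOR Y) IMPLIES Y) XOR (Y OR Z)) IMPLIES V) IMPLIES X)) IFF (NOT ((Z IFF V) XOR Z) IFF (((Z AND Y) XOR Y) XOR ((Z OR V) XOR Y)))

True

X XOR Y = True XOR True = False
(X XOR Y) IMPLIES Y = False IMPLIES True = True
Y OR Z = True OR False = True
((X XOR Y) IMPLIES Y) XOR (Y OR Z) = True XOR True = False
(((X XOR Y) IMPLIES Y) XOR (Y OR Z)) IMPLIES V = False IMPLIES False = True
NOT ((((X XOR Y) IMPLIES Y) XOR (Y OR Z)) IMPLIES V) = NOT True = False
NOT ((((X XOR Y) IMPLIES Y) XOR (Y OR Z)) IMPLIES V) IMPLIES X = False IMPLIES True = True
NOT (NOT ((((X XOR Y) IMPLIES Y) XOR (Y OR Z)) IMPLIES V) IMPLIES X) = NOT True = False
Z IMPLIES NOT (NOT ((((X XOR Y) IMPLIES Y) XOR (Y OR Z)) IMPLIES V) IMPLIES X) = False IMPLIES False = True
Z IFF V = False IFF False = True
(Z IFF V) XOR Z = True XOR False = True
NOT ((Z IFF V) XOR Z) = NOT True = False
Z AND Y = False AND True = False
(Z AND Y) XOR Y = False XOR True = True
Z OR V = False OR False = False
(Z OR V) XOR Y = False XOR True = True
((Z AND Y) XOR Y) XOR ((Z OR V) XOR Y) = True XOR True = False
NOT ((Z IFF V) XOR Z) IFF (((Z AND Y) XOR Y) XOR ((Z OR V) XOR Y)) = False IFF False = True
(Z IMPLIES NOT (NOT ((((X XOR Y) IMPLIES Y) XOR (Y OR Z)) IMPLIES V) IMPLIES X)) IFF (NOT ((Z IFF V) XOR Z) IFF (((Z AND Y) XOR Y) XOR ((Z OR V) XOR Y))) = True IFF True = True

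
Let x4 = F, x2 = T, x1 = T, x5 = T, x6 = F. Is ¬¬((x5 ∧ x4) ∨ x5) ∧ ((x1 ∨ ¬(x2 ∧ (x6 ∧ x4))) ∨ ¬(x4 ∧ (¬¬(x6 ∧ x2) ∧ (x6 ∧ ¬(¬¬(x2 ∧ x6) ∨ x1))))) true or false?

Substituting x4=F, x2=T, x1=T, x5=T, x6=F:
x5 ∧ x4 = T ∧ F = F
(x5 ∧ x4) ∨ x5 = F ∨ T = T
¬((x5 ∧ x4) ∨ x5) = ¬T = F
¬¬((x5 ∧ x4) ∨ x5) = ¬F = T
x6 ∧ x4 = F ∧ F = F
x2 ∧ (x6 ∧ x4) = T ∧ F = F
¬(x2 ∧ (x6 ∧ x4)) = ¬F = T
x1 ∨ ¬(x2 ∧ (x6 ∧ x4)) = T ∨ T = T
x6 ∧ x2 = F ∧ T = F
¬(x6 ∧ x2) = ¬F = T
¬¬(x6 ∧ x2) = ¬T = F
x2 ∧ x6 = T ∧ F = F
¬(x2 ∧ x6) = ¬F = T
¬¬(x2 ∧ x6) = ¬T = F
¬¬(x2 ∧ x6) ∨ x1 = F ∨ T = T
¬(¬¬(x2 ∧ x6) ∨ x1) = ¬T = F
x6 ∧ ¬(¬¬(x2 ∧ x6) ∨ x1) = F ∧ F = F
¬¬(x6 ∧ x2) ∧ (x6 ∧ ¬(¬¬(x2 ∧ x6) ∨ x1)) = F ∧ F = F
x4 ∧ (¬¬(x6 ∧ x2) ∧ (x6 ∧ ¬(¬¬(x2 ∧ x6) ∨ x1))) = F ∧ F = F
¬(x4 ∧ (¬¬(x6 ∧ x2) ∧ (x6 ∧ ¬(¬¬(x2 ∧ x6) ∨ x1)))) = ¬F = T
(x1 ∨ ¬(x2 ∧ (x6 ∧ x4))) ∨ ¬(x4 ∧ (¬¬(x6 ∧ x2) ∧ (x6 ∧ ¬(¬¬(x2 ∧ x6) ∨ x1)))) = T ∨ T = T
¬¬((x5 ∧ x4) ∨ x5) ∧ ((x1 ∨ ¬(x2 ∧ (x6 ∧ x4))) ∨ ¬(x4 ∧ (¬¬(x6 ∧ x2) ∧ (x6 ∧ ¬(¬¬(x2 ∧ x6) ∨ x1))))) = T ∧ T = T

T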